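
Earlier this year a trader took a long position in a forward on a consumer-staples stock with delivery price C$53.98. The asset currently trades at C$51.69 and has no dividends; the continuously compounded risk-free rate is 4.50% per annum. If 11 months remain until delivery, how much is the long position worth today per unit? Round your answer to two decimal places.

-C$0.11

Current fair forward for the remaining 11 months: F = S·e^(r·T), r = 0.0450
F = 51.69 · e^(0.0450 × 11/12) = 51.69 × 1.042113 = 53.8668
Value of long forward = (F − K)·e^(−rT) = (53.8668 − 53.98) · e^(−0.0450·11/12)
= -0.1132 × 0.959589 = -0.11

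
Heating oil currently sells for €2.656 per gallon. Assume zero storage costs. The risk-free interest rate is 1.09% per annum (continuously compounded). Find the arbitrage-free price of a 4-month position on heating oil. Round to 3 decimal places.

€2.666 per gallon

F = S·e^(rT) = 2.656 · e^(0.0109 × 4/12) = 2.656 · e^0.003633
= 2.656 × 1.003640 = €2.666 per gallon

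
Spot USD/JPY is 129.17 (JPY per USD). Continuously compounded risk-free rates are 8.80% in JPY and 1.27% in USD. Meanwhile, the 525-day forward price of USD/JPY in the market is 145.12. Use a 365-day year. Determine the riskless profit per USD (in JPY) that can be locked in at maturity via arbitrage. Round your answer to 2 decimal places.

1.17 per USD (in JPY)

Fair forward: F* = S·e^(carry·T), with carry = (r_JPY − r_USD) = 0.0880 − 0.0127 = 0.0753
F* = 129.17 · e^(0.0753 × 525/365) = 129.17 · e^0.108308 = 129.17 × 1.114391 = 143.9459
Market 145.12 > fair 143.9459: forward overpriced → cash-and-carry (buy spot, short the forward).
At maturity, profit = |F_mkt − F*| = |145.12 − 143.9459| = 1.17 per USD (in JPY)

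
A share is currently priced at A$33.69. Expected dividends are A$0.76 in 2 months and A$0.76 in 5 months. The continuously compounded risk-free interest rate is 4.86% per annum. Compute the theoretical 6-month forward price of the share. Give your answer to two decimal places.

A$32.98

PV(dividends) I = 0.76·e^(−0.0486·2/12) + 0.76·e^(−0.0486·5/12)
I = 0.7539 + 0.7448 = 1.4987
F = (S − I)·e^(rT) = (33.69 − 1.4987) · e^(0.0486·6/12)
= 32.1913 · e^0.024300 = 32.1913 × 1.024598 = A$32.98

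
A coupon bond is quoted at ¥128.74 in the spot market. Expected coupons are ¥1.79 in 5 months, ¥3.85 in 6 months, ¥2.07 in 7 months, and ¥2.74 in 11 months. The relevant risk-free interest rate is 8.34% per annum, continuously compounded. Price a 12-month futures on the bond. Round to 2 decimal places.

PV(coupons) I = 1.79·e^(−0.0834·5/12) + 3.85·e^(−0.0834·6/12) + 2.07·e^(−0.0834·7/12) + 2.74·e^(−0.0834·11/12)
I = 1.7289 + 3.6928 + 1.9717 + 2.5383 = 9.9317
F = (S − I)·e^(rT) = (128.74 − 9.9317) · e^(0.0834·12/12)
= 118.8083 · e^0.083400 = 118.8083 × 1.086977 = ¥129.14

¥129.14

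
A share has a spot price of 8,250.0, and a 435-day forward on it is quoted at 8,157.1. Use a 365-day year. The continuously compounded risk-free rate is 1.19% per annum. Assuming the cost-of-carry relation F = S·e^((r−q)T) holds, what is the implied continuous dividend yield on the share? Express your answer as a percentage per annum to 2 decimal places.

2.14%

From F = S·e^((r−q)T): (r − q) = ln(F/S)/T
ln(8157.1/8250.0) = ln(0.988739) = -0.011325
(r − q) = -0.011325 / (435/365) = -0.009503
q = r − ln(F/S)/T = 0.0119 + 0.009503 = 0.021403
q = 2.14%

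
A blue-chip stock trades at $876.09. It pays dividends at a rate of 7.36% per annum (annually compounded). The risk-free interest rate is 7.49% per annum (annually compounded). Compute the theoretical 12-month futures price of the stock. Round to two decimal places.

$877.15

F = S · (1+r)^T / (1+q)^T
= 876.09 × 1.074900 / 1.073600 = 876.09 × 1.001211
F = $877.15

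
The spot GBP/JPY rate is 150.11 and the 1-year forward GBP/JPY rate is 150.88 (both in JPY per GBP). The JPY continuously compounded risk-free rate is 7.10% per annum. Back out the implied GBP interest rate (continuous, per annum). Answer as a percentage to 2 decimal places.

6.59%

F = S·e^((r_JPY − r_GBP)T) ⇒ r_GBP = r_JPY − ln(F/S)/T
ln(150.88/150.11) = 0.005116; /(1) = 0.005116
r_GBP = 0.0710 − 0.005116 = 0.065884
r_GBP = 6.59%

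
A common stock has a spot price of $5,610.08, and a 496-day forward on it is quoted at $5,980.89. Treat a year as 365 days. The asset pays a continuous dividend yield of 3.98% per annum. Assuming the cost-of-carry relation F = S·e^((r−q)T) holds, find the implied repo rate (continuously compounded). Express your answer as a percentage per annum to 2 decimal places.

8.69%

From F = S·e^((r−q)T): (r − q) = ln(F/S)/T
ln(5980.89/5610.08) = ln(1.066097) = 0.064004
(r − q) = 0.064004 / (496/365) = 0.047100
r = ln(F/S)/T + q = 0.047100 + 0.0398 = 0.086900
r = 8.69%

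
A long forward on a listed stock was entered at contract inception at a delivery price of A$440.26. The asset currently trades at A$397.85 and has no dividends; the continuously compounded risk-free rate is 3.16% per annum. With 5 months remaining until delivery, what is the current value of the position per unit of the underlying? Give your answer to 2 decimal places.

Current fair forward for the remaining 5 months: F = S·e^(r·T), r = 0.0316
F = 397.85 · e^(0.0316 × 5/12) = 397.85 × 1.013254 = 403.1231
Value of long forward = (F − K)·e^(−rT) = (403.1231 − 440.26) · e^(−0.0316·5/12)
= -37.1369 × 0.986920 = -36.65

-A$36.65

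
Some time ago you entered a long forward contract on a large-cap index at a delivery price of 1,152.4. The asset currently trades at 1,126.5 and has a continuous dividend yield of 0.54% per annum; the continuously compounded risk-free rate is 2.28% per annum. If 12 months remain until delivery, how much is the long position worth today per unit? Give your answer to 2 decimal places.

-5.99

Current fair forward for the remaining 12 months: F = S·e^((r − q)·T), (r − q) = 0.0228 − 0.0054 = 0.0174
F = 1126.5 · e^(0.0174 × 12/12) = 1126.5 × 1.01755226 = 1146.2726
Value of long forward = (F − K)·e^(−rT) = (1146.2726 − 1152.4) · e^(−0.0228·12/12)
= -6.1274 × 0.97745796 = -5.99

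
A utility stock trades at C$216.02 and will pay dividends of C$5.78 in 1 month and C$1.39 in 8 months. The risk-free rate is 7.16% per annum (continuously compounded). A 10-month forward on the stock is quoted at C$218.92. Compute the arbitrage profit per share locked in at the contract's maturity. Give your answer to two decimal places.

C$2.88 per share

PV(dividends) I = 5.78·e^(−0.0716·1/12) + 1.39·e^(−0.0716·8/12) = 7.0708
Fair forward F* = (S − I)·e^(rT) = (216.02 − 7.0708)·e^0.059667 = 208.9492 × 1.061483 = 221.7960
Market C$218.92 < fair 221.7960: forward underpriced → reverse cash-and-carry (short the stock, invest proceeds at r, pay the dividends, go long the forward).
Profit at T = |F_mkt − F*| = |218.92 − 221.7960| = C$2.88 per share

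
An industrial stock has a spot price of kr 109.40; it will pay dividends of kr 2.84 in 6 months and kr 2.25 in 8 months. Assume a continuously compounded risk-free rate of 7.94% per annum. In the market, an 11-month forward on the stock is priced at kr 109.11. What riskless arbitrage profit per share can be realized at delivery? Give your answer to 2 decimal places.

kr 3.32 per share

PV(dividends) I = 2.84·e^(−0.0794·6/12) + 2.25·e^(−0.0794·8/12) = 4.8635
Fair forward F* = (S − I)·e^(rT) = (109.40 − 4.8635)·e^0.072783 = 104.5365 × 1.075497 = 112.4287
Market kr 109.11 < fair 112.4287: forward underpriced → reverse cash-and-carry (short the stock, invest proceeds at r, pay the dividends, go long the forward).
Profit at T = |F_mkt − F*| = |109.11 − 112.4287| = kr 3.32 per share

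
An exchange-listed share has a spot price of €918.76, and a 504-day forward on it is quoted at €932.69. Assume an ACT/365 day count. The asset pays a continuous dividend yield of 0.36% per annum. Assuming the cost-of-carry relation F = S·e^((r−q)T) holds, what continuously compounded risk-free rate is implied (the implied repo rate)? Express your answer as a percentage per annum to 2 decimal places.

From F = S·e^((r−q)T): (r − q) = ln(F/S)/T
ln(932.69/918.76) = ln(1.015162) = 0.015048
(r − q) = 0.015048 / (504/365) = 0.010898
r = ln(F/S)/T + q = 0.010898 + 0.0036 = 0.014498
r = 1.45%

1.45%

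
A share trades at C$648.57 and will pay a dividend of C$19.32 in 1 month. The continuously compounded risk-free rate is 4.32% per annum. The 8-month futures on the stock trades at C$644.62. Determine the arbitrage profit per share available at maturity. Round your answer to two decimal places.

PV(dividends) I = 19.32·e^(−0.0432·1/12) = 19.2506
Fair futures F* = (S − I)·e^(rT) = (648.57 − 19.2506)·e^0.028800 = 629.3194 × 1.029219 = 647.7075
Market C$644.62 < fair 647.7075: forward underpriced → reverse cash-and-carry (short the stock, invest proceeds at r, pay the dividends, go long the forward).
Profit at T = |F_mkt − F*| = |644.62 − 647.7075| = C$3.09 per share

C$3.09 per share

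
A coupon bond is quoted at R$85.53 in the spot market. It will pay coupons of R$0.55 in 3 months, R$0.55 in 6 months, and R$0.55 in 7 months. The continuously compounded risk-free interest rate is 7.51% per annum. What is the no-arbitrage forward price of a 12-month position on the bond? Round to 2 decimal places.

PV(coupons) I = 0.55·e^(−0.0751·3/12) + 0.55·e^(−0.0751·6/12) + 0.55·e^(−0.0751·7/12)
I = 0.5398 + 0.5297 + 0.5264 = 1.5959
F = (S − I)·e^(rT) = (85.53 − 1.5959) · e^(0.0751·12/12)
= 83.9341 · e^0.075100 = 83.9341 × 1.077992 = R$90.48

R$90.48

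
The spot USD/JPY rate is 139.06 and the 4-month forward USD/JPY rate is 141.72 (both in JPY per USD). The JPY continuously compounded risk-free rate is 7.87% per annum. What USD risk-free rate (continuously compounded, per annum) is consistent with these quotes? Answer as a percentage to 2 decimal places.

F = S·e^((r_JPY − r_USD)T) ⇒ r_USD = r_JPY − ln(F/S)/T
ln(141.72/139.06) = 0.018948; /(4/12) = 0.056844
r_USD = 0.0787 − 0.056844 = 0.021856
r_USD = 2.19%

2.19%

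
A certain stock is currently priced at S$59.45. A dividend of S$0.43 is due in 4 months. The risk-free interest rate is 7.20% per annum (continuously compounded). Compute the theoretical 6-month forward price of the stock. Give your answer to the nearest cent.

S$61.19

PV(dividends) I = 0.43·e^(−0.0720·4/12)
I = 0.4198
F = (S − I)·e^(rT) = (59.45 − 0.4198) · e^(0.0720·6/12)
= 59.0302 · e^0.036000 = 59.0302 × 1.036656 = S$61.19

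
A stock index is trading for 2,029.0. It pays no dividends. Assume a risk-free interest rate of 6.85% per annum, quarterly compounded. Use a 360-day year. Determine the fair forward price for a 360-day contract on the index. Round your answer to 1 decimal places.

F = S · (1+r/4)^(4T)
= 2029.0 × 1.070280
F = 2,171.6

2,171.6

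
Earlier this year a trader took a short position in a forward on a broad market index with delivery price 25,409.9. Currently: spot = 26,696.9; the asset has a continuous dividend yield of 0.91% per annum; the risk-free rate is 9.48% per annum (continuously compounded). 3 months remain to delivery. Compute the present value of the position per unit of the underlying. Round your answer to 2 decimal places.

-1821.47

Current fair forward for the remaining 3 months: F = S·e^((r − q)·T), (r − q) = 0.0948 − 0.0091 = 0.0857
F = 26696.9 · e^(0.0857 × 3/12) = 26696.9 × 1.02165616 = 27275.0523
Value of long forward = (F − K)·e^(−rT) = (27275.0523 − 25409.9) · e^(−0.0948·3/12)
= 1865.1523 × 0.97657864 = 1821.47
Short position value = −(long value) = -1821.47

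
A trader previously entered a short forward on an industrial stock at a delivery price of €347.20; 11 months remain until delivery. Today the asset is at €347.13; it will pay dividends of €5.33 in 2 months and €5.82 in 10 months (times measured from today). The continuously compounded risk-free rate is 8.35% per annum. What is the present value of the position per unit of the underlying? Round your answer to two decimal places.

-€14.83

PV(remaining dividends) I = 5.33·e^(−0.0835·2/12) + 5.82·e^(−0.0835·10/12) = 10.6851
Current forward F = (S − I)·e^(rT) = (347.13 − 10.6851)·e^(0.0835·11/12) = 336.4449 × 1.079547 = 363.2081
Value (long) = (F − K)·e^(−rT) = (363.2081 − 347.20) × 0.926314 = 14.8285
Short position value = −(long value) = -€14.83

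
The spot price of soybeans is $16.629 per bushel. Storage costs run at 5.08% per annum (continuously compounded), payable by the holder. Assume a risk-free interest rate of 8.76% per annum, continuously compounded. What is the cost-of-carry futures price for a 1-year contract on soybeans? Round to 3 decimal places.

$19.097 per bushel

Net carry = r + u − y = 0.0876 + 0.0508 − 0.0000 = 0.1384
F = S·e^((r+u−y)T) = 16.629 · e^(0.1384 × 1) = 16.629 · e^0.138400
= 16.629 × 1.148435 = $19.097 per bushel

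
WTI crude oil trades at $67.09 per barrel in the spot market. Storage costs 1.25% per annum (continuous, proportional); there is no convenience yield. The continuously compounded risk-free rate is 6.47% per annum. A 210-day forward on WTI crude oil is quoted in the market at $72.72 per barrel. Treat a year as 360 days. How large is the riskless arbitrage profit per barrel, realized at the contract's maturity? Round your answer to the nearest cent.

Fair forward: F* = S·e^(carry·T), with carry = (r + u) = 0.0647 + 0.0125 = 0.0772
F* = 67.09 · e^(0.0772 × 210/360) = 67.09 · e^0.045033 = 67.09 × 1.046062 = $70.1803
Market $72.72 > fair $70.1803: forward overpriced → cash-and-carry (buy spot, short the forward).
At maturity, profit = |F_mkt − F*| = |72.72 − 70.1803| = $2.54 per barrel

$2.54 per barrel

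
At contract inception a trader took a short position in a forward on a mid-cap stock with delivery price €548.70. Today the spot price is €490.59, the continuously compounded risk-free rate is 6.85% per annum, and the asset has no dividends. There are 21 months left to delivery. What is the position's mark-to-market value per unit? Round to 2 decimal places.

Current fair forward for the remaining 21 months: F = S·e^(r·T), r = 0.0685
F = 490.59 · e^(0.0685 × 21/12) = 490.59 × 1.127356 = 553.0696
Value of long forward = (F − K)·e^(−rT) = (553.0696 − 548.70) · e^(−0.0685·21/12)
= 4.3696 × 0.887031 = 3.88
Short position value = −(long value) = -€3.88

-€3.88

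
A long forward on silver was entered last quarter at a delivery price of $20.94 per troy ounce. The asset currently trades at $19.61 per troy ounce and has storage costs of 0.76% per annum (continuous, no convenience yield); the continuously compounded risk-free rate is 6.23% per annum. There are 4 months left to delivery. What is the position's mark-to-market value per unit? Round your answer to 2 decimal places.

-$0.85 per troy ounce

Current fair forward for the remaining 4 months: F = S·e^((r + u)·T), (r + u) = 0.0623 + 0.0076 = 0.0699
F = 19.61 · e^(0.0699 × 4/12) = 19.61 × 1.023574 = 20.0723
Value of long forward = (F − K)·e^(−rT) = (20.0723 − 20.94) · e^(−0.0623·4/12)
= -0.8677 × 0.979447 = -0.85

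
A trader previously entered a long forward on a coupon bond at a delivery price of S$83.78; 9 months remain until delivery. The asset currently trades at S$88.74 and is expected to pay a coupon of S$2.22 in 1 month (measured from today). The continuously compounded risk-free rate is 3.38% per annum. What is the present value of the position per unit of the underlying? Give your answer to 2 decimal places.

PV(remaining coupons) I = 2.22·e^(−0.0338·1/12) = 2.2138
Current forward F = (S − I)·e^(rT) = (88.74 − 2.2138)·e^(0.0338·9/12) = 86.5262 × 1.025674 = 88.7477
Value (long) = (F − K)·e^(−rT) = (88.7477 − 83.78) × 0.974969 = 4.8434
Value = S$4.84

S$4.84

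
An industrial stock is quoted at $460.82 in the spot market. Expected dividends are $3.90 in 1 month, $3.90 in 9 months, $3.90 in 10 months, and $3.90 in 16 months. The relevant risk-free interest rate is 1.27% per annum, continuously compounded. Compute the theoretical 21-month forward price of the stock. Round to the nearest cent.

$455.38

PV(dividends) I = 3.90·e^(−0.0127·1/12) + 3.90·e^(−0.0127·9/12) + 3.90·e^(−0.0127·10/12) + 3.90·e^(−0.0127·16/12)
I = 3.8959 + 3.8630 + 3.8589 + 3.8345 = 15.4523
F = (S − I)·e^(rT) = (460.82 − 15.4523) · e^(0.0127·21/12)
= 445.3677 · e^0.022225 = 445.3677 × 1.022474 = $455.38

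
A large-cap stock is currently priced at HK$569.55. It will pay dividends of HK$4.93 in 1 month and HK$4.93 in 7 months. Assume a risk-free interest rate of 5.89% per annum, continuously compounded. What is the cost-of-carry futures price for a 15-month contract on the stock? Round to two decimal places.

PV(dividends) I = 4.93·e^(−0.0589·1/12) + 4.93·e^(−0.0589·7/12)
I = 4.9059 + 4.7635 = 9.6694
F = (S − I)·e^(rT) = (569.55 − 9.6694) · e^(0.0589·15/12)
= 559.8806 · e^0.073625 = 559.8806 × 1.076403 = HK$602.66

HK$602.66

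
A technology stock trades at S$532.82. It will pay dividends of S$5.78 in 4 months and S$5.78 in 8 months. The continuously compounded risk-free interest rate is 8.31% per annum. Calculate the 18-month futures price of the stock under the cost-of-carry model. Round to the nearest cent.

PV(dividends) I = 5.78·e^(−0.0831·4/12) + 5.78·e^(−0.0831·8/12)
I = 5.6221 + 5.4685 = 11.0906
F = (S − I)·e^(rT) = (532.82 − 11.0906) · e^(0.0831·18/12)
= 521.7294 · e^0.124650 = 521.7294 × 1.132752 = S$590.99

S$590.99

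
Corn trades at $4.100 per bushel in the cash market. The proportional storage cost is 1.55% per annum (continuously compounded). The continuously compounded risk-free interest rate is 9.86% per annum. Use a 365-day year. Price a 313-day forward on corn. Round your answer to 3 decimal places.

$4.521 per bushel

Net carry = r + u − y = 0.0986 + 0.0155 − 0.0000 = 0.1141
F = S·e^((r+u−y)T) = 4.100 · e^(0.1141 × 313/365) = 4.100 · e^0.097845
= 4.100 × 1.102792 = $4.521 per bushel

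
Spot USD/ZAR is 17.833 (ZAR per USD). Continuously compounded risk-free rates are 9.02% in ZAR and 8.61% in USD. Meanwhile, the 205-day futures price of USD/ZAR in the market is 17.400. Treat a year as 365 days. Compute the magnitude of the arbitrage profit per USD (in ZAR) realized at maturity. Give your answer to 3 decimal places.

Fair futures: F* = S·e^(carry·T), with carry = (r_ZAR − r_USD) = 0.0902 − 0.0861 = 0.0041
F* = 17.833 · e^(0.0041 × 205/365) = 17.833 · e^0.002303 = 17.833 × 1.002306 = 17.8741
Market 17.400 < fair 17.8741: forward underpriced → reverse cash-and-carry (short spot, go long the forward).
At maturity, profit = |F_mkt − F*| = |17.400 − 17.8741| = 0.474 per USD (in ZAR)

0.474 per USD (in ZAR)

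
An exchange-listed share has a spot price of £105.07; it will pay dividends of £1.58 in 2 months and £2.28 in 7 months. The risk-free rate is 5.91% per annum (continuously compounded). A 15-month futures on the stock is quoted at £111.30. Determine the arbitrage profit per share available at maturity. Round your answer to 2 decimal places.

£2.23 per share

PV(dividends) I = 1.58·e^(−0.0591·2/12) + 2.28·e^(−0.0591·7/12) = 3.7672
Fair futures F* = (S − I)·e^(rT) = (105.07 − 3.7672)·e^0.073875 = 101.3028 × 1.076672 = 109.0699
Market £111.30 > fair 109.0699: forward overpriced → cash-and-carry (borrow at r, buy the stock and collect the dividends, short the forward).
Profit at T = |F_mkt − F*| = |111.30 − 109.0699| = £2.23 per share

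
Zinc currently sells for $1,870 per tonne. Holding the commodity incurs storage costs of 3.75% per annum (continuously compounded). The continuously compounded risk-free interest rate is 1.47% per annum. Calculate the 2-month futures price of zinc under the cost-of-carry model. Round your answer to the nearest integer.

Net carry = r + u − y = 0.0147 + 0.0375 − 0.0000 = 0.0522
F = S·e^((r+u−y)T) = 1870 · e^(0.0522 × 2/12) = 1870 · e^0.008700
= 1870 × 1.008738 = $1,886 per tonne

$1,886 per tonne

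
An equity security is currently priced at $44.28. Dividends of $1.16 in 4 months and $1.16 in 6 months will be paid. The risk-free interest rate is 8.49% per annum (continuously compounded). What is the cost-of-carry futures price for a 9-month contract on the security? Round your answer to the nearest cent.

PV(dividends) I = 1.16·e^(−0.0849·4/12) + 1.16·e^(−0.0849·6/12)
I = 1.1276 + 1.1118 = 2.2394
F = (S − I)·e^(rT) = (44.28 − 2.2394) · e^(0.0849·9/12)
= 42.0406 · e^0.063675 = 42.0406 × 1.065746 = $44.80

$44.80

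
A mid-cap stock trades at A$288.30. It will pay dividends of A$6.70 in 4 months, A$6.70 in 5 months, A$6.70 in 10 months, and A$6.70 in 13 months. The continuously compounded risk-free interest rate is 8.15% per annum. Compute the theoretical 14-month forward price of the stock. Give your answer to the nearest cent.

PV(dividends) I = 6.70·e^(−0.0815·4/12) + 6.70·e^(−0.0815·5/12) + 6.70·e^(−0.0815·10/12) + 6.70·e^(−0.0815·13/12)
I = 6.5204 + 6.4763 + 6.2601 + 6.1338 = 25.3906
F = (S − I)·e^(rT) = (288.30 − 25.3906) · e^(0.0815·14/12)
= 262.9094 · e^0.095083 = 262.9094 × 1.099750 = A$289.13

A$289.13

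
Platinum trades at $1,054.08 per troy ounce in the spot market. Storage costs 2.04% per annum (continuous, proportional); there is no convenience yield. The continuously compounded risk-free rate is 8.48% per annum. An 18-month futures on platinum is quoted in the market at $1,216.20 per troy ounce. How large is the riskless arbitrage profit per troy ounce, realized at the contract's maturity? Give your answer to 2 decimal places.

Fair futures: F* = S·e^(carry·T), with carry = (r + u) = 0.0848 + 0.0204 = 0.1052
F* = 1054.08 · e^(0.1052 × 18/12) = 1054.08 · e^0.15780000 = 1054.08 × 1.17093198 = $1234.2560
Market $1216.20 < fair $1234.2560: forward underpriced → reverse cash-and-carry (short spot, go long the forward).
At maturity, profit = |F_mkt − F*| = |1216.20 − 1234.2560| = $18.06 per troy ounce

$18.06 per troy ounce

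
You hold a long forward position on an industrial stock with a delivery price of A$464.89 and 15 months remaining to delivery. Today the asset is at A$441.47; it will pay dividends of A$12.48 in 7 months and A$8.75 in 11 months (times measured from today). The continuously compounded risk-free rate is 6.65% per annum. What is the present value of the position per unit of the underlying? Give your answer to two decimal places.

PV(remaining dividends) I = 12.48·e^(−0.0665·7/12) + 8.75·e^(−0.0665·11/12) = 20.2377
Current forward F = (S − I)·e^(rT) = (441.47 − 20.2377)·e^(0.0665·15/12) = 421.2323 × 1.086678 = 457.7439
Value (long) = (F − K)·e^(−rT) = (457.7439 − 464.89) × 0.920236 = -6.5761
Value = -A$6.58

-A$6.58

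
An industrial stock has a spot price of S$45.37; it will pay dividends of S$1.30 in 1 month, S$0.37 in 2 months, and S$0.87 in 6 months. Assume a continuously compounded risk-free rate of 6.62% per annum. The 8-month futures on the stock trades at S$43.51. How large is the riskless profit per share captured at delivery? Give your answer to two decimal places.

PV(dividends) I = 1.30·e^(−0.0662·1/12) + 0.37·e^(−0.0662·2/12) + 0.87·e^(−0.0662·6/12) = 2.5005
Fair futures F* = (S − I)·e^(rT) = (45.37 − 2.5005)·e^0.044133 = 42.8695 × 1.045121 = 44.8038
Market S$43.51 < fair 44.8038: forward underpriced → reverse cash-and-carry (short the stock, invest proceeds at r, pay the dividends, go long the forward).
Profit at T = |F_mkt − F*| = |43.51 − 44.8038| = S$1.29 per share

S$1.29 per share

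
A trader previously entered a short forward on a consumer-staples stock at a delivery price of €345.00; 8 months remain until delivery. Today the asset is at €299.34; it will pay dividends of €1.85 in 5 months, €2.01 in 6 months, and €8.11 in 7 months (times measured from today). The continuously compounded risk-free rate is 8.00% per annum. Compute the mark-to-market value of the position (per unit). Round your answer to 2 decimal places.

€39.20

PV(remaining dividends) I = 1.85·e^(−0.0800·5/12) + 2.01·e^(−0.0800·6/12) + 8.11·e^(−0.0800·7/12) = 11.4608
Current forward F = (S − I)·e^(rT) = (299.34 − 11.4608)·e^(0.0800·8/12) = 287.8792 × 1.054781 = 303.6495
Value (long) = (F − K)·e^(−rT) = (303.6495 − 345.00) × 0.948064 = -39.2029
Short position value = −(long value) = €39.20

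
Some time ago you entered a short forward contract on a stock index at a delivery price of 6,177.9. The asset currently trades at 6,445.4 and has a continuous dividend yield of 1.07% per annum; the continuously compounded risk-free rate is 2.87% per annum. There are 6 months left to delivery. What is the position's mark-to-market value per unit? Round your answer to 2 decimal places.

-321.13

Current fair forward for the remaining 6 months: F = S·e^((r − q)·T), (r − q) = 0.0287 − 0.0107 = 0.0180
F = 6445.4 · e^(0.0180 × 6/12) = 6445.4 × 1.00904062 = 6503.6704
Value of long forward = (F − K)·e^(−rT) = (6503.6704 − 6177.9) · e^(−0.0287·6/12)
= 325.7704 × 0.98575247 = 321.13
Short position value = −(long value) = -321.13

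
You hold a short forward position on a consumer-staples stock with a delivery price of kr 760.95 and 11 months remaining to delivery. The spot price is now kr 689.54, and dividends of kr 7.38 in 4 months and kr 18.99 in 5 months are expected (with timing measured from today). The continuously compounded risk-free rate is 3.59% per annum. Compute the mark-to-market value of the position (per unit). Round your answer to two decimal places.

kr 72.78

PV(remaining dividends) I = 7.38·e^(−0.0359·4/12) + 18.99·e^(−0.0359·5/12) = 26.0003
Current forward F = (S − I)·e^(rT) = (689.54 − 26.0003)·e^(0.0359·11/12) = 663.5397 × 1.033456 = 685.7391
Value (long) = (F − K)·e^(−rT) = (685.7391 − 760.95) × 0.967627 = -72.7761
Short position value = −(long value) = kr 72.78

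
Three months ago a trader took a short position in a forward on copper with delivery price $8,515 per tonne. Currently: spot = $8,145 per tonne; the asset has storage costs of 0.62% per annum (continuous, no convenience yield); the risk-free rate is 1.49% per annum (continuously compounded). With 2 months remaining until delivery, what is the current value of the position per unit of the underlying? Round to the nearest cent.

Current fair forward for the remaining 2 months: F = S·e^((r + u)·T), (r + u) = 0.0149 + 0.0062 = 0.0211
F = 8145 · e^(0.0211 × 2/12) = 8145 × 1.00352286 = 8173.6937
Value of long forward = (F − K)·e^(−rT) = (8173.6937 − 8515) · e^(−0.0149·2/12)
= -341.3063 × 0.99751975 = -340.46
Short position value = −(long value) = $340.46

$340.46 per tonne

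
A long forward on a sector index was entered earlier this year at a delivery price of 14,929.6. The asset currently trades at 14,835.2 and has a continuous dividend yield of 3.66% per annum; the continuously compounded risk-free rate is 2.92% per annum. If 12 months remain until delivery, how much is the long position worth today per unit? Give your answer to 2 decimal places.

-197.91

Current fair forward for the remaining 12 months: F = S·e^((r − q)·T), (r − q) = 0.0292 − 0.0366 = -0.0074
F = 14835.2 · e^(-0.0074 × 12/12) = 14835.2 × 0.99262731 = 14725.8247
Value of long forward = (F − K)·e^(−rT) = (14725.8247 − 14929.6) · e^(−0.0292·12/12)
= -203.7753 × 0.97122220 = -197.91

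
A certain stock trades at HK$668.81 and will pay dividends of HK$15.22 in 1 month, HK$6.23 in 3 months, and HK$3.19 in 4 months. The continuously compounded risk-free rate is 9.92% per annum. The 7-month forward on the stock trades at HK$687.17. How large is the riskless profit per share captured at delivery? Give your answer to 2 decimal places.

HK$4.22 per share

PV(dividends) I = 15.22·e^(−0.0992·1/12) + 6.23·e^(−0.0992·3/12) + 3.19·e^(−0.0992·4/12) = 24.2583
Fair forward F* = (S − I)·e^(rT) = (668.81 − 24.2583)·e^0.057867 = 644.5517 × 1.059574 = 682.9502
Market HK$687.17 > fair 682.9502: forward overpriced → cash-and-carry (borrow at r, buy the stock and collect the dividends, short the forward).
Profit at T = |F_mkt − F*| = |687.17 − 682.9502| = HK$4.22 per share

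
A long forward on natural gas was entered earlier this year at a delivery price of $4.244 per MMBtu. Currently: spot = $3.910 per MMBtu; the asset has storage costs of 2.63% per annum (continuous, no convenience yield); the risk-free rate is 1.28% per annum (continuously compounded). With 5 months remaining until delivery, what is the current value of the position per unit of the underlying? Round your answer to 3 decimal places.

Current fair forward for the remaining 5 months: F = S·e^((r + u)·T), (r + u) = 0.0128 + 0.0263 = 0.0391
F = 3.910 · e^(0.0391 × 5/12) = 3.910 × 1.016425 = 3.9742
Value of long forward = (F − K)·e^(−rT) = (3.9742 − 4.244) · e^(−0.0128·5/12)
= -0.2698 × 0.994681 = -0.268

-$0.268 per MMBtu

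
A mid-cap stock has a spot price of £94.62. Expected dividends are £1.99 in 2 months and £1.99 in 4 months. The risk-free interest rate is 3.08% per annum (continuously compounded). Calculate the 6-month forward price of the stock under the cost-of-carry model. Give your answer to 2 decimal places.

£92.08

PV(dividends) I = 1.99·e^(−0.0308·2/12) + 1.99·e^(−0.0308·4/12)
I = 1.9798 + 1.9697 = 3.9495
F = (S − I)·e^(rT) = (94.62 − 3.9495) · e^(0.0308·6/12)
= 90.6705 · e^0.015400 = 90.6705 × 1.015519 = £92.08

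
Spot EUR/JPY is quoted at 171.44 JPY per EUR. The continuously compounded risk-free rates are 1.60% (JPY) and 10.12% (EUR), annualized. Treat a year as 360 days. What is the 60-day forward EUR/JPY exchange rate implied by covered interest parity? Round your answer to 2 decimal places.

169.02

F = S·e^((r_JPY − r_EUR)T) = 171.44 · e^((0.0160 − 0.1012) × 60/360)
= 171.44 · e^-0.014200 = 171.44 × 0.985900
F = 169.02 JPY per EUR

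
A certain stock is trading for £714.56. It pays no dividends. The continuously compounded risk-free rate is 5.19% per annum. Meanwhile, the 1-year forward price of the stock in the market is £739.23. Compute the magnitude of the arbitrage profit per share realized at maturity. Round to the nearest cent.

Fair forward: F* = S·e^(carry·T), with carry = r = 0.0519
F* = 714.56 · e^(0.0519 × 1) = 714.56 · e^0.051900 = 714.56 × 1.053270 = £752.6246
Market £739.23 < fair £752.6246: forward underpriced → reverse cash-and-carry (short spot, go long the forward).
At maturity, profit = |F_mkt − F*| = |739.23 − 752.6246| = £13.39 per share

£13.39 per share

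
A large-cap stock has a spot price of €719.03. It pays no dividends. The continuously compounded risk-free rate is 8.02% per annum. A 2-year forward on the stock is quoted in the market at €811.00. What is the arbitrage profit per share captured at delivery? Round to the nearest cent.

€33.13 per share

Fair forward: F* = S·e^(carry·T), with carry = r = 0.0802
F* = 719.03 · e^(0.0802 × 2) = 719.03 · e^0.160400 = 719.03 × 1.173980 = €844.1268
Market €811.00 < fair €844.1268: forward underpriced → reverse cash-and-carry (short spot, go long the forward).
At maturity, profit = |F_mkt − F*| = |811.00 − 844.1268| = €33.13 per share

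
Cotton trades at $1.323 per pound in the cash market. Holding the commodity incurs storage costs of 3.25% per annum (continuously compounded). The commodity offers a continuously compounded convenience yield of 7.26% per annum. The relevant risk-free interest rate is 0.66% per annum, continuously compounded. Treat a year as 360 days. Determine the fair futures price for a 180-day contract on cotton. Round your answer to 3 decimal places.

$1.301 per pound

Net carry = r + u − y = 0.0066 + 0.0325 − 0.0726 = -0.0335
F = S·e^((r+u−y)T) = 1.323 · e^(-0.0335 × 180/360) = 1.323 · e^-0.016750
= 1.323 × 0.983390 = $1.301 per pound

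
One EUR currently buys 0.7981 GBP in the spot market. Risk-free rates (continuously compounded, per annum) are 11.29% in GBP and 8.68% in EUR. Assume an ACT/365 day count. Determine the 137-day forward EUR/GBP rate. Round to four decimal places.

0.8060

F = S·e^((r_GBP − r_EUR)T) = 0.7981 · e^((0.1129 − 0.0868) × 137/365)
= 0.7981 · e^0.009796 = 0.7981 × 1.009844
F = 0.8060 GBP per EUR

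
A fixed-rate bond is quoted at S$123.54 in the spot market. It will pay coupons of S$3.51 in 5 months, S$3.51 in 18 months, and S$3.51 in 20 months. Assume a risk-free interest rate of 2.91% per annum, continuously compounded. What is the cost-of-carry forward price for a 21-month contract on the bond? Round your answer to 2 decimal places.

S$119.29

PV(coupons) I = 3.51·e^(−0.0291·5/12) + 3.51·e^(−0.0291·18/12) + 3.51·e^(−0.0291·20/12)
I = 3.4677 + 3.3601 + 3.3438 = 10.1716
F = (S − I)·e^(rT) = (123.54 − 10.1716) · e^(0.0291·21/12)
= 113.3684 · e^0.050925 = 113.3684 × 1.052244 = S$119.29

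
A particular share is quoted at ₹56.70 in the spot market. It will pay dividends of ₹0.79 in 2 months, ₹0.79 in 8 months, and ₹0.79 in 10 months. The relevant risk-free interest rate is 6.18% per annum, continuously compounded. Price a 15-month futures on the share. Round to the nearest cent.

₹58.78

PV(dividends) I = 0.79·e^(−0.0618·2/12) + 0.79·e^(−0.0618·8/12) + 0.79·e^(−0.0618·10/12)
I = 0.7819 + 0.7581 + 0.7503 = 2.2903
F = (S − I)·e^(rT) = (56.70 − 2.2903) · e^(0.0618·15/12)
= 54.4097 · e^0.077250 = 54.4097 × 1.080312 = ₹58.78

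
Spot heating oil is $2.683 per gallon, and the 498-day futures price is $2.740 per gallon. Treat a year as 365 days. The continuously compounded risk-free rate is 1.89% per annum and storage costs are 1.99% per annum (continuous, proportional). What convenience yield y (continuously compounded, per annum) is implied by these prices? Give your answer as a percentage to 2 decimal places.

F = S·e^((r+u−y)T) ⇒ (r+u−y) = ln(F/S)/T
ln(2.740/2.683) = 0.021022; /T ⇒ 0.015408
y = r + u − ln(F/S)/T = 0.0189 + 0.0199 − 0.015408 = 0.023392
y = 2.34%

2.34%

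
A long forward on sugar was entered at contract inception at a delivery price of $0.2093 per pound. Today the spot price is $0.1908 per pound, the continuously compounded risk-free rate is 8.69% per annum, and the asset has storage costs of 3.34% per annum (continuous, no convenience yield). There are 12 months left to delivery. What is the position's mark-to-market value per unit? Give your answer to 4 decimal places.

Current fair forward for the remaining 12 months: F = S·e^((r + u)·T), (r + u) = 0.0869 + 0.0334 = 0.1203
F = 0.1908 · e^(0.1203 × 12/12) = 0.1908 × 1.127835 = 0.2152
Value of long forward = (F − K)·e^(−rT) = (0.2152 − 0.2093) · e^(−0.0869·12/12)
= 0.0059 × 0.916769 = 0.0054

$0.0054 per pound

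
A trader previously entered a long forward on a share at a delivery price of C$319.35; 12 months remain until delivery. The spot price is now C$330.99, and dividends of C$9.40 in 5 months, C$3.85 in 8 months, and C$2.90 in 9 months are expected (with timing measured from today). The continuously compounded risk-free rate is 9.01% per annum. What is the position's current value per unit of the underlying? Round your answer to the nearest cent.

C$23.77

PV(remaining dividends) I = 9.40·e^(−0.0901·5/12) + 3.85·e^(−0.0901·8/12) + 2.90·e^(−0.0901·9/12) = 15.3897
Current forward F = (S − I)·e^(rT) = (330.99 − 15.3897)·e^(0.0901·12/12) = 315.6003 × 1.094284 = 345.3564
Value (long) = (F − K)·e^(−rT) = (345.3564 − 319.35) × 0.913840 = 23.7657
Value = C$23.77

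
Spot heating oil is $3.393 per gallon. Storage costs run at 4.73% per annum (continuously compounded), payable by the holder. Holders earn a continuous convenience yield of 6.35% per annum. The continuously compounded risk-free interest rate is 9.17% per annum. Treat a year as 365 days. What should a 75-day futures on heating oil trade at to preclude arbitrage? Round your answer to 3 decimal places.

Net carry = r + u − y = 0.0917 + 0.0473 − 0.0635 = 0.0755
F = S·e^((r+u−y)T) = 3.393 · e^(0.0755 × 75/365) = 3.393 · e^0.015514
= 3.393 × 1.015635 = $3.446 per gallon

$3.446 per gallon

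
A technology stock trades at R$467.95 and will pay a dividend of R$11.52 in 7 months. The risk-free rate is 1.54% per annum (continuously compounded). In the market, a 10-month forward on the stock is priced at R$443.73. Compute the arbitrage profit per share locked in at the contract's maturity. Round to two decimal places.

R$18.70 per share

PV(dividends) I = 11.52·e^(−0.0154·7/12) = 11.4170
Fair forward F* = (S − I)·e^(rT) = (467.95 − 11.4170)·e^0.012833 = 456.5330 × 1.012916 = 462.4296
Market R$443.73 < fair 462.4296: forward underpriced → reverse cash-and-carry (short the stock, invest proceeds at r, pay the dividends, go long the forward).
Profit at T = |F_mkt − F*| = |443.73 − 462.4296| = R$18.70 per share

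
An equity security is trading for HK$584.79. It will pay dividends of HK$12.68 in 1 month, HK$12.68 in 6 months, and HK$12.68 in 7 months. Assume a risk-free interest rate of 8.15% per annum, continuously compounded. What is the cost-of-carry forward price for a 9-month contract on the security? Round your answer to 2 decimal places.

PV(dividends) I = 12.68·e^(−0.0815·1/12) + 12.68·e^(−0.0815·6/12) + 12.68·e^(−0.0815·7/12)
I = 12.5942 + 12.1737 + 12.0913 = 36.8592
F = (S − I)·e^(rT) = (584.79 − 36.8592) · e^(0.0815·9/12)
= 547.9308 · e^0.061125 = 547.9308 × 1.063032 = HK$582.47

HK$582.47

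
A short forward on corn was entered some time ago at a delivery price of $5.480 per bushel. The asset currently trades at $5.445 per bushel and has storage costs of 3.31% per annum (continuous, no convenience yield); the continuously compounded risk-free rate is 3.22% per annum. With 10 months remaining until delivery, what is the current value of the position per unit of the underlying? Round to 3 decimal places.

-$0.262 per bushel

Current fair forward for the remaining 10 months: F = S·e^((r + u)·T), (r + u) = 0.0322 + 0.0331 = 0.0653
F = 5.445 · e^(0.0653 × 10/12) = 5.445 × 1.055924 = 5.7495
Value of long forward = (F − K)·e^(−rT) = (5.7495 − 5.480) · e^(−0.0322·10/12)
= 0.2695 × 0.973523 = 0.262
Short position value = −(long value) = -$0.262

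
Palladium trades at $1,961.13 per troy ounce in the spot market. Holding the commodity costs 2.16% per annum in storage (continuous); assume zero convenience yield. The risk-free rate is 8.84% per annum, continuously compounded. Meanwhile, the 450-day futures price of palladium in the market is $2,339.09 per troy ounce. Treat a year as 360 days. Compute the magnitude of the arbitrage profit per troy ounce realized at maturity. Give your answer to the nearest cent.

Fair futures: F* = S·e^(carry·T), with carry = (r + u) = 0.0884 + 0.0216 = 0.1100
F* = 1961.13 · e^(0.1100 × 450/360) = 1961.13 · e^0.13750000 = 1961.13 × 1.14740171 = $2250.2039
Market $2339.09 > fair $2250.2039: forward overpriced → cash-and-carry (buy spot, short the forward).
At maturity, profit = |F_mkt − F*| = |2339.09 − 2250.2039| = $88.89 per troy ounce

$88.89 per troy ounce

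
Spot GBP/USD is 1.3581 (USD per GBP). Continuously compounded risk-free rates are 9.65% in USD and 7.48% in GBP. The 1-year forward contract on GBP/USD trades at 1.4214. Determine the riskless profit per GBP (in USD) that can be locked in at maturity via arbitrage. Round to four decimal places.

0.0335 per GBP (in USD)

Fair forward: F* = S·e^(carry·T), with carry = (r_USD − r_GBP) = 0.0965 − 0.0748 = 0.0217
F* = 1.3581 · e^(0.0217 × 1) = 1.3581 · e^0.021700 = 1.3581 × 1.021937 = 1.3879
Market 1.4214 > fair 1.3879: forward overpriced → cash-and-carry (buy spot, short the forward).
At maturity, profit = |F_mkt − F*| = |1.4214 − 1.3879| = 0.0335 per GBP (in USD)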